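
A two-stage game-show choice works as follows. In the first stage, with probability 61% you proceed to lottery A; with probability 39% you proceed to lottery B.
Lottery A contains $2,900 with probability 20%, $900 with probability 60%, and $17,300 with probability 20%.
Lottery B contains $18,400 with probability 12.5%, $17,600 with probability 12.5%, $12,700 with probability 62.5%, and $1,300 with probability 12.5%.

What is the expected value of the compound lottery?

EV(A) = 0.2 × 2900 + 0.6 × 900 + 0.2 × 17300 = 580 + 540 + 3460 = 4580
EV(B) = 0.125 × 18400 + 0.125 × 17600 + 0.625 × 12700 + 0.125 × 1300 = 2300 + 2200 + 7937.5 + 162.5 = 12600
Overall = 0.61 × 4580 + 0.39 × 12600 = 2793.8 + 4914 = 7707.8

$7,707.80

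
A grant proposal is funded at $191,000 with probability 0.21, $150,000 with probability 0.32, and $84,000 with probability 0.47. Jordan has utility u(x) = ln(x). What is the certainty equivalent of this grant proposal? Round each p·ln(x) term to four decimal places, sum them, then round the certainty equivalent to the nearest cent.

E[u] = 0.21·ln(191000) + 0.32·ln(150000) + 0.47·ln(84000) = 2.5536 + 3.8139 + 5.3291 = 11.6966
CE = e^11.6966 ≈ 120162.47

$120,162.47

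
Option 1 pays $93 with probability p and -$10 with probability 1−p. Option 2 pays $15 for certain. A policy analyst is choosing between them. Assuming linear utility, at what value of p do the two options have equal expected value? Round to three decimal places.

p·93 + (1−p)·(-10) = 15
103p − 10 = 15
p = (15 + 10) / 103

p = 0.243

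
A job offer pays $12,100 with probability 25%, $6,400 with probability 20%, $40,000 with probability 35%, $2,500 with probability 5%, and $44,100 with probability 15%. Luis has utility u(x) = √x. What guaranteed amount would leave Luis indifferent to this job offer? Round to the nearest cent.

$21,756.25

E[u] = 0.25·√12100 + 0.2·√6400 + 0.35·√40000 + 0.05·√2500 + 0.15·√44100 = 0.25·110 + 0.2·80 + 0.35·200 + 0.05·50 + 0.15·210 = 147.5
CE = (147.5)² = 21756.25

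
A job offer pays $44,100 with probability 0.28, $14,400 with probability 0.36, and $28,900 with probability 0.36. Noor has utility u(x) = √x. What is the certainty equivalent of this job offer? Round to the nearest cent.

$26,634.24

E[u] = 0.28·√44100 + 0.36·√14400 + 0.36·√28900 = 0.28·210 + 0.36·120 + 0.36·170 = 163.2
CE = (163.2)² = 26634.24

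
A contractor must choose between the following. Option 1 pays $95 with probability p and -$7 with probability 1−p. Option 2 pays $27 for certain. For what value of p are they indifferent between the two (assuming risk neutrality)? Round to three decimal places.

p·95 + (1−p)·(-7) = 27
102p − 7 = 27
p = (27 + 7) / 102

p = 0.333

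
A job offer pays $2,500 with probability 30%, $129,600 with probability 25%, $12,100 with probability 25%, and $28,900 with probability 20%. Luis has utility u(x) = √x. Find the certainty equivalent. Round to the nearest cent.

$27,722.25

E[u] = 0.3·√2500 + 0.25·√129600 + 0.25·√12100 + 0.2·√28900 = 0.3·50 + 0.25·360 + 0.25·110 + 0.2·170 = 166.5
CE = (166.5)² = 27722.25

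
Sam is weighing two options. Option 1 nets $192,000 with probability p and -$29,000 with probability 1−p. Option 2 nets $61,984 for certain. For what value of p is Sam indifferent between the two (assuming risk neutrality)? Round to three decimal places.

p = 0.412

p·192000 + (1−p)·(-29000) = 61984
221000p − 29000 = 61984
p = (61984 + 29000) / 221000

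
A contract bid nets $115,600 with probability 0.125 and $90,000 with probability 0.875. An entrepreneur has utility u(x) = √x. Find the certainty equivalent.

E[u] = 0.125·√115600 + 0.875·√90000 = 0.125·340 + 0.875·300 = 305
CE = (305)² = 93025

$93,025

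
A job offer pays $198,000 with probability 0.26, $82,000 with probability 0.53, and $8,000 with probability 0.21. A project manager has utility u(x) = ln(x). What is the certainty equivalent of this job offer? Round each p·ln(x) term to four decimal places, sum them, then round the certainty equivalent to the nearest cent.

$63,259.46

E[u] = 0.26·ln(198000) + 0.53·ln(82000) + 0.21·ln(8000) = 3.1710 + 5.9967 + 1.8873 = 11.0550
CE = e^11.0550 ≈ 63259.46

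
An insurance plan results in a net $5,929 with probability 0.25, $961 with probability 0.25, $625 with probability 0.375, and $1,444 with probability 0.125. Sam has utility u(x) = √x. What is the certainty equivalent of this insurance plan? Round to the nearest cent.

E[u] = 0.25·√5929 + 0.25·√961 + 0.375·√625 + 0.125·√1444 = 0.25·77 + 0.25·31 + 0.375·25 + 0.125·38 = 41.125
CE = (41.125)² = 1691.265625

$1,691.27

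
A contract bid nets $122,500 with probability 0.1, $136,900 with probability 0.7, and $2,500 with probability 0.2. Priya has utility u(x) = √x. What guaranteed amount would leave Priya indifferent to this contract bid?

$92,416

E[u] = 0.1·√122500 + 0.7·√136900 + 0.2·√2500 = 0.1·350 + 0.7·370 + 0.2·50 = 304
CE = (304)² = 92416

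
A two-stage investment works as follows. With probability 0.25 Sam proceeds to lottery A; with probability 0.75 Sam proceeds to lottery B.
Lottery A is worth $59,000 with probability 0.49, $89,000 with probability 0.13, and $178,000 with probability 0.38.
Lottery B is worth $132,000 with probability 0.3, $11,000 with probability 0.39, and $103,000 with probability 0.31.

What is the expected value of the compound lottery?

EV(A) = 0.49 × 59000 + 0.13 × 89000 + 0.38 × 178000 = 28910 + 11570 + 67640 = 108120
EV(B) = 0.3 × 132000 + 0.39 × 11000 + 0.31 × 103000 = 39600 + 4290 + 31930 = 75820
Overall = 0.25 × 108120 + 0.75 × 75820 = 27030 + 56865 = 83895

$83,895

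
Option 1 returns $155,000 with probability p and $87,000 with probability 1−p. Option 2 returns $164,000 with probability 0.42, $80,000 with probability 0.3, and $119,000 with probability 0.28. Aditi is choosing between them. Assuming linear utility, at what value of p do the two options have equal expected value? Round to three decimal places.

p = 0.576

EV(Option 2) = 0.42 × 164000 + 0.3 × 80000 + 0.28 × 119000 = 68880 + 24000 + 33320 = 126200
p·155000 + (1−p)·87000 = 126200
68000p + 87000 = 126200
p = (126200 − 87000) / 68000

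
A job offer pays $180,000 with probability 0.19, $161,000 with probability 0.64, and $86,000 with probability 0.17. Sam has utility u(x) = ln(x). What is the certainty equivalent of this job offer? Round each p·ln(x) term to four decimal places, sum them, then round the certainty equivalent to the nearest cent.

$147,827.30

E[u] = 0.19·ln(180000) + 0.64·ln(161000) + 0.17·ln(86000) = 2.2991 + 7.6731 + 1.9316 = 11.9038
CE = e^11.9038 ≈ 147827.30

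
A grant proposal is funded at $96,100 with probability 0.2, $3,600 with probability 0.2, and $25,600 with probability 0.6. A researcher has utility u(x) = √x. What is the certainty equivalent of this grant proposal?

$28,900

E[u] = 0.2·√96100 + 0.2·√3600 + 0.6·√25600 = 0.2·310 + 0.2·60 + 0.6·160 = 170
CE = (170)² = 28900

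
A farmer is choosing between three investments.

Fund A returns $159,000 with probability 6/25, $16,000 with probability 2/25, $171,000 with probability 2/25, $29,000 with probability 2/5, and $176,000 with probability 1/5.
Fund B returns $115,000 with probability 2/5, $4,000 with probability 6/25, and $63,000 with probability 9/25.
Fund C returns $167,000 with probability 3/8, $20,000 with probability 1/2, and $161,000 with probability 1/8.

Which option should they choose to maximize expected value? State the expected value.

Fund A = 6/25 × 159000 + 2/25 × 16000 + 2/25 × 171000 + 2/5 × 29000 + 1/5 × 176000 = 38160 + 1280 + 13680 + 11600 + 35200 = 99920
Fund B = 2/5 × 115000 + 6/25 × 4000 + 9/25 × 63000 = 46000 + 960 + 22680 = 69640
Fund C = 3/8 × 167000 + 1/2 × 20000 + 1/8 × 161000 = 62625 + 10000 + 20125 = 92750

Fund A ($99,920)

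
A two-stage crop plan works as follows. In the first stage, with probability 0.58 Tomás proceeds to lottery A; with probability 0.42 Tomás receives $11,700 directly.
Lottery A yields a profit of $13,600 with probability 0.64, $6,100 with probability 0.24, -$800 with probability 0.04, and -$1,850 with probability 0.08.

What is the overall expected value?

EV(A) = 0.64 × 13600 + 0.24 × 6100 + 0.04 × (-800) + 0.08 × (-1850) = 8704 + 1464 − 32 − 148 = 9988
Branch B: 11700 (certain)
Overall = 0.58 × 9988 + 0.42 × 11700 = 5793.04 + 4914 = 10707.04

$10,707.04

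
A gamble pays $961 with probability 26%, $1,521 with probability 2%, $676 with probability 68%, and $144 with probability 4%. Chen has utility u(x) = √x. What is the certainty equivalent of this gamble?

$729

E[u] = 0.26·√961 + 0.02·√1521 + 0.68·√676 + 0.04·√144 = 0.26·31 + 0.02·39 + 0.68·26 + 0.04·12 = 27
CE = (27)² = 729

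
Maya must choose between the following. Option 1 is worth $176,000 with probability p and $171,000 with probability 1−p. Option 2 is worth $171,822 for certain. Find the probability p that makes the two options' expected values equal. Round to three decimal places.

p·176000 + (1−p)·171000 = 171822
5000p + 171000 = 171822
p = (171822 − 171000) / 5000

p = 0.164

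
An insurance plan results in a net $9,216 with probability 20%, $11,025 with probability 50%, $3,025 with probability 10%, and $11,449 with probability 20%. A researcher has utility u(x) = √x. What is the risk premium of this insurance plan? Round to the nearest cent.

$226.04

E[u] = 0.2·√9216 + 0.5·√11025 + 0.1·√3025 + 0.2·√11449 = 0.2·96 + 0.5·105 + 0.1·55 + 0.2·107 = 98.6
CE = (98.6)² = 9721.96
Risk premium = EV − CE = 9948 − 9721.96 = 226.04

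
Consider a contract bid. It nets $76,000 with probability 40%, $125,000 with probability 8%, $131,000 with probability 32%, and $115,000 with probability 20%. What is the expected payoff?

EV = 0.4 × 76000 + 0.08 × 125000 + 0.32 × 131000 + 0.2 × 115000 = 30400 + 10000 + 41920 + 23000 = 105320

$105,320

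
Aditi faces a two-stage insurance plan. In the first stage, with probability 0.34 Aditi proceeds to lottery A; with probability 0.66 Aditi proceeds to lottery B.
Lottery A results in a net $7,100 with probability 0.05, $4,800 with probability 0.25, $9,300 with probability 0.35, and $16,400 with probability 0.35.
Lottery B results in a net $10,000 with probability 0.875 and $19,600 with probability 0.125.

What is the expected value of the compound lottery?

EV(A) = 0.05 × 7100 + 0.25 × 4800 + 0.35 × 9300 + 0.35 × 16400 = 355 + 1200 + 3255 + 5740 = 10550
EV(B) = 0.875 × 10000 + 0.125 × 19600 = 8750 + 2450 = 11200
Overall = 0.34 × 10550 + 0.66 × 11200 = 3587 + 7392 = 10979

$10,979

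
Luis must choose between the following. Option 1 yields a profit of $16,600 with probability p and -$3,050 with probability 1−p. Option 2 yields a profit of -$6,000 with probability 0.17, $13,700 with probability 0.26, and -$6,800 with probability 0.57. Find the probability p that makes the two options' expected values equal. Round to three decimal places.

p = 0.087

EV(Option 2) = 0.17 × (-6000) + 0.26 × 13700 + 0.57 × (-6800) = -1020 + 3562 − 3876 = -1334
p·16600 + (1−p)·(-3050) = -1334
19650p − 3050 = -1334
p = (-1334 + 3050) / 19650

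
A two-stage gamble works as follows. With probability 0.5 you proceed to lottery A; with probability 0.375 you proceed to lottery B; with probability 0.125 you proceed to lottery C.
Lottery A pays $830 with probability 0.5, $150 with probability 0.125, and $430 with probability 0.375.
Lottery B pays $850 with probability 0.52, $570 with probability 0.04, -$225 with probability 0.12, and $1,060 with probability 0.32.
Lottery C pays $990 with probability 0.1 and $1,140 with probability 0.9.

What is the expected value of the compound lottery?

EV(A) = 0.5 × 830 + 0.125 × 150 + 0.375 × 430 = 415 + 18.75 + 161.25 = 595
EV(B) = 0.52 × 850 + 0.04 × 570 + 0.12 × (-225) + 0.32 × 1060 = 442 + 22.8 − 27 + 339.2 = 777
EV(C) = 0.1 × 990 + 0.9 × 1140 = 99 + 1026 = 1125
Overall = 0.5 × 595 + 0.375 × 777 + 0.125 × 1125 = 297.5 + 291.375 + 140.625 = 729.5

$729.50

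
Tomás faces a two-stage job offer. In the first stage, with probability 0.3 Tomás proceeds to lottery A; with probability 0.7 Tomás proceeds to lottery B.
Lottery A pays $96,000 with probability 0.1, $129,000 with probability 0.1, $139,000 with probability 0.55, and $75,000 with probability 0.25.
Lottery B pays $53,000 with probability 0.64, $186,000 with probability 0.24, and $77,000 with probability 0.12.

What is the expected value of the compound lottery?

EV(A) = 0.1 × 96000 + 0.1 × 129000 + 0.55 × 139000 + 0.25 × 75000 = 9600 + 12900 + 76450 + 18750 = 117700
EV(B) = 0.64 × 53000 + 0.24 × 186000 + 0.12 × 77000 = 33920 + 44640 + 9240 = 87800
Overall = 0.3 × 117700 + 0.7 × 87800 = 35310 + 61460 = 96770

$96,770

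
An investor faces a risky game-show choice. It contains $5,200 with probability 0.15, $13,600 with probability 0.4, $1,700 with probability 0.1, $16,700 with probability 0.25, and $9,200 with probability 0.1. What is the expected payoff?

$11,485

EV = 0.15 × 5200 + 0.4 × 13600 + 0.1 × 1700 + 0.25 × 16700 + 0.1 × 9200 = 780 + 5440 + 170 + 4175 + 920 = 11485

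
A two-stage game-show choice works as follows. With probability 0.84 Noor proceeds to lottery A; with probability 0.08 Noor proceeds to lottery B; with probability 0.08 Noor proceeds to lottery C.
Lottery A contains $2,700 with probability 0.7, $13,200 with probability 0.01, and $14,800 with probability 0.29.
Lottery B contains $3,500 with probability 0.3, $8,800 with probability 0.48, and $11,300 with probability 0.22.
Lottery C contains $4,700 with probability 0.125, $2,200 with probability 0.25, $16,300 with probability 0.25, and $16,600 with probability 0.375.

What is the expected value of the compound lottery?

$6,839.56

EV(A) = 0.7 × 2700 + 0.01 × 13200 + 0.29 × 14800 = 1890 + 132 + 4292 = 6314
EV(B) = 0.3 × 3500 + 0.48 × 8800 + 0.22 × 11300 = 1050 + 4224 + 2486 = 7760
EV(C) = 0.125 × 4700 + 0.25 × 2200 + 0.25 × 16300 + 0.375 × 16600 = 587.5 + 550 + 4075 + 6225 = 11437.5
Overall = 0.84 × 6314 + 0.08 × 7760 + 0.08 × 11437.5 = 5303.76 + 620.8 + 915 = 6839.56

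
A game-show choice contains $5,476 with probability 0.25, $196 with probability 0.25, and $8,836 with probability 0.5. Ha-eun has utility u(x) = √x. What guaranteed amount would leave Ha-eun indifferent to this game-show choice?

$4,761

E[u] = 0.25·√5476 + 0.25·√196 + 0.5·√8836 = 0.25·74 + 0.25·14 + 0.5·94 = 69
CE = (69)² = 4761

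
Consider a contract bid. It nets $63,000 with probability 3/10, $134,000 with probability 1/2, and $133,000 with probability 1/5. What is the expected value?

EV = 3/10 × 63000 + 1/2 × 134000 + 1/5 × 133000 = 18900 + 67000 + 26600 = 112500

$112,500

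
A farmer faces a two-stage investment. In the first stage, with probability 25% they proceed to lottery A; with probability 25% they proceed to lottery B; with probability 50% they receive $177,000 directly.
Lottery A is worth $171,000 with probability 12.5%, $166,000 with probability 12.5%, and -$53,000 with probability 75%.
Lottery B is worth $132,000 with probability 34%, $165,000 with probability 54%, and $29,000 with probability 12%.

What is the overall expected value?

$123,458.75

EV(A) = 0.125 × 171000 + 0.125 × 166000 + 0.75 × (-53000) = 21375 + 20750 − 39750 = 2375
EV(B) = 0.34 × 132000 + 0.54 × 165000 + 0.12 × 29000 = 44880 + 89100 + 3480 = 137460
Branch C: 177000 (certain)
Overall = 0.25 × 2375 + 0.25 × 137460 + 0.5 × 177000 = 593.75 + 34365 + 88500 = 123458.75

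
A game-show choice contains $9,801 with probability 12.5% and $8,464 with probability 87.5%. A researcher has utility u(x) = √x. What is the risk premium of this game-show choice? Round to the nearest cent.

$5.36

E[u] = 0.125·√9801 + 0.875·√8464 = 0.125·99 + 0.875·92 = 92.875
CE = (92.875)² = 8625.765625
Risk premium = EV − CE = 8631.125 − 8625.765625 = 5.359375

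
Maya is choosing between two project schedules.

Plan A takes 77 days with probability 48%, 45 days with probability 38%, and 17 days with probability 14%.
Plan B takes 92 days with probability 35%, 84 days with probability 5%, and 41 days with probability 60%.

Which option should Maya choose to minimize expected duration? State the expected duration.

Plan A = 0.48 × 77 + 0.38 × 45 + 0.14 × 17 = 36.96 + 17.1 + 2.38 = 56.44
Plan B = 0.35 × 92 + 0.05 × 84 + 0.6 × 41 = 32.2 + 4.2 + 24.6 = 61

Plan A (56.44 days)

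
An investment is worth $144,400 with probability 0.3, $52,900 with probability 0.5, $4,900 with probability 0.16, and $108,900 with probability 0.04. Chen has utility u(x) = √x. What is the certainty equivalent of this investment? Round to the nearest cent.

$64,211.56

E[u] = 0.3·√144400 + 0.5·√52900 + 0.16·√4900 + 0.04·√108900 = 0.3·380 + 0.5·230 + 0.16·70 + 0.04·330 = 253.4
CE = (253.4)² = 64211.56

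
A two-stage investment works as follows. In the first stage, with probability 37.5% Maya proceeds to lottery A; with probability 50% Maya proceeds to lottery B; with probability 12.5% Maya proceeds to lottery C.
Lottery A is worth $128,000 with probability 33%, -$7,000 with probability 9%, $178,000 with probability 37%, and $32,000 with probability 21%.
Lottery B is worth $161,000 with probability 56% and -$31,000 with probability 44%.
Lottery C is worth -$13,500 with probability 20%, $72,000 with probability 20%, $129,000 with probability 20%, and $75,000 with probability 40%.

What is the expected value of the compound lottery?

$89,518.75

EV(A) = 0.33 × 128000 + 0.09 × (-7000) + 0.37 × 178000 + 0.21 × 32000 = 42240 − 630 + 65860 + 6720 = 114190
EV(B) = 0.56 × 161000 + 0.44 × (-31000) = 90160 − 13640 = 76520
EV(C) = 0.2 × (-13500) + 0.2 × 72000 + 0.2 × 129000 + 0.4 × 75000 = -2700 + 14400 + 25800 + 30000 = 67500
Overall = 0.375 × 114190 + 0.5 × 76520 + 0.125 × 67500 = 42821.25 + 38260 + 8437.5 = 89518.75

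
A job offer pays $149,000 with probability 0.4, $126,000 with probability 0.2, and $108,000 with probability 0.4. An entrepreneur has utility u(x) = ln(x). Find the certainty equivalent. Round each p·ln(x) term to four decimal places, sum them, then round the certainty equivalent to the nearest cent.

$126,690.20

E[u] = 0.4·ln(149000) + 0.2·ln(126000) + 0.4·ln(108000) = 4.7647 + 2.3488 + 4.6360 = 11.7495
CE = e^11.7495 ≈ 126690.20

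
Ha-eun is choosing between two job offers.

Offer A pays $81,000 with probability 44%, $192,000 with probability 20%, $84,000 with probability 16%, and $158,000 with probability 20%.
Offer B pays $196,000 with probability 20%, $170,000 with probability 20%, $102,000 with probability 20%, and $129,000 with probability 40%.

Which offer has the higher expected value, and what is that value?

Offer A = 0.44 × 81000 + 0.2 × 192000 + 0.16 × 84000 + 0.2 × 158000 = 35640 + 38400 + 13440 + 31600 = 119080
Offer B = 0.2 × 196000 + 0.2 × 170000 + 0.2 × 102000 + 0.4 × 129000 = 39200 + 34000 + 20400 + 51600 = 145200

Offer B ($145,200)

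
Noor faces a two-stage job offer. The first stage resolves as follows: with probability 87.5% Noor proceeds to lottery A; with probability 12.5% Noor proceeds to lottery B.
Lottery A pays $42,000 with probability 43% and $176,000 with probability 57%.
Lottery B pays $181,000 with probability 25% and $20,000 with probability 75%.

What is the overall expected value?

EV(A) = 0.43 × 42000 + 0.57 × 176000 = 18060 + 100320 = 118380
EV(B) = 0.25 × 181000 + 0.75 × 20000 = 45250 + 15000 = 60250
Overall = 0.875 × 118380 + 0.125 × 60250 = 103582.5 + 7531.25 = 111113.75

$111,113.75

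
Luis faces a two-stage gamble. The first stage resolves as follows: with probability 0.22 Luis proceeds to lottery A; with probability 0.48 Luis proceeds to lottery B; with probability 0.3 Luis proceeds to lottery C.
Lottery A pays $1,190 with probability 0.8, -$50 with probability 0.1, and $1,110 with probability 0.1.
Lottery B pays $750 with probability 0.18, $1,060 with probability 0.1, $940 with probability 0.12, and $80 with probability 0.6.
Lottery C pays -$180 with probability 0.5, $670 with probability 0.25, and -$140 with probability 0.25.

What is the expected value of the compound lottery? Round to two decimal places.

$438.37

EV(A) = 0.8 × 1190 + 0.1 × (-50) + 0.1 × 1110 = 952 − 5 + 111 = 1058
EV(B) = 0.18 × 750 + 0.1 × 1060 + 0.12 × 940 + 0.6 × 80 = 135 + 106 + 112.8 + 48 = 401.8
EV(C) = 0.5 × (-180) + 0.25 × 670 + 0.25 × (-140) = -90 + 167.5 − 35 = 42.5
Overall = 0.22 × 1058 + 0.48 × 401.8 + 0.3 × 42.5 = 232.76 + 192.864 + 12.75 = 438.374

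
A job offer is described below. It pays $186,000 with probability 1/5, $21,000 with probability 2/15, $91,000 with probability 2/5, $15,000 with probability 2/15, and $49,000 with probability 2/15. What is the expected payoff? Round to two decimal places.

$84,933.33

EV = 1/5 × 186000 + 2/15 × 21000 + 2/5 × 91000 + 2/15 × 15000 + 2/15 × 49000 = 37200 + 2800 + 36400 + 2000 + 6533.3333 = 84933.3333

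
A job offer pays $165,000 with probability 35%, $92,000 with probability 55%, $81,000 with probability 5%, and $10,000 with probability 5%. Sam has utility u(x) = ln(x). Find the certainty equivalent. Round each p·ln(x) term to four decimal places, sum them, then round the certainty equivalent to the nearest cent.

$100,368.13

E[u] = 0.35·ln(165000) + 0.55·ln(92000) + 0.05·ln(81000) + 0.05·ln(10000) = 4.2048 + 6.2862 + 0.5651 + 0.4605 = 11.5166
CE = e^11.5166 ≈ 100368.13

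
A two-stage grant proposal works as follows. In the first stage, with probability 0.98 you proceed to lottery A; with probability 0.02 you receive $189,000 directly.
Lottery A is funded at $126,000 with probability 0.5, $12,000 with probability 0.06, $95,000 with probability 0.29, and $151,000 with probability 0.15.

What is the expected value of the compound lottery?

EV(A) = 0.5 × 126000 + 0.06 × 12000 + 0.29 × 95000 + 0.15 × 151000 = 63000 + 720 + 27550 + 22650 = 113920
Branch B: 189000 (certain)
Overall = 0.98 × 113920 + 0.02 × 189000 = 111641.6 + 3780 = 115421.6

$115,421.60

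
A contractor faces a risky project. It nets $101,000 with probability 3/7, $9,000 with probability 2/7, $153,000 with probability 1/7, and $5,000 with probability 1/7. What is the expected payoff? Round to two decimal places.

EV = 3/7 × 101000 + 2/7 × 9000 + 1/7 × 153000 + 1/7 × 5000 = 43285.7143 + 2571.4286 + 21857.1429 + 714.2857 = 68428.5714

$68,428.57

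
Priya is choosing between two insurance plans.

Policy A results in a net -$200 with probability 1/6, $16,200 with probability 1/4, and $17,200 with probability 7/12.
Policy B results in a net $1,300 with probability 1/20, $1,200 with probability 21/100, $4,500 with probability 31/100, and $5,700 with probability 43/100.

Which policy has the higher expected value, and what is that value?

Policy A ($14,050)

Policy A = 1/6 × (-200) + 1/4 × 16200 + 7/12 × 17200 = -33.3333 + 4050 + 10033.3333 = 14050
Policy B = 1/20 × 1300 + 21/100 × 1200 + 31/100 × 4500 + 43/100 × 5700 = 65 + 252 + 1395 + 2451 = 4163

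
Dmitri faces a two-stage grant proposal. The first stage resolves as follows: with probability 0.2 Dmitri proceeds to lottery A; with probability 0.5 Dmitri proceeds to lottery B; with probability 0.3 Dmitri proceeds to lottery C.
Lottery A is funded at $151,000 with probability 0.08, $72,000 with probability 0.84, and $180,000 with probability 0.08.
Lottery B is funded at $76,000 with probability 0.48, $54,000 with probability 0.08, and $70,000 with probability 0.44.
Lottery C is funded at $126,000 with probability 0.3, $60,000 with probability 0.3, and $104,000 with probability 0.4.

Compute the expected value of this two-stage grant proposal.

EV(A) = 0.08 × 151000 + 0.84 × 72000 + 0.08 × 180000 = 12080 + 60480 + 14400 = 86960
EV(B) = 0.48 × 76000 + 0.08 × 54000 + 0.44 × 70000 = 36480 + 4320 + 30800 = 71600
EV(C) = 0.3 × 126000 + 0.3 × 60000 + 0.4 × 104000 = 37800 + 18000 + 41600 = 97400
Overall = 0.2 × 86960 + 0.5 × 71600 + 0.3 × 97400 = 17392 + 35800 + 29220 = 82412

$82,412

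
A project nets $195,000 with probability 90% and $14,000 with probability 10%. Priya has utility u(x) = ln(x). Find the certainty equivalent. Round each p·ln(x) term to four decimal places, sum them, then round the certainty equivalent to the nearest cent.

E[u] = 0.9·ln(195000) + 0.1·ln(14000) = 10.9627 + 0.9547 = 11.9174
CE = e^11.9174 ≈ 149851.49

$149,851.49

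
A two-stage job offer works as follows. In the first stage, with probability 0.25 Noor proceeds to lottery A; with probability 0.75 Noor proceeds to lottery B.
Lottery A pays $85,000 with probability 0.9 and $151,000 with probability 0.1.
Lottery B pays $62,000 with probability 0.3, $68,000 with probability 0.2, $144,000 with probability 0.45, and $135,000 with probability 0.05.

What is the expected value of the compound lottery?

$100,712.50

EV(A) = 0.9 × 85000 + 0.1 × 151000 = 76500 + 15100 = 91600
EV(B) = 0.3 × 62000 + 0.2 × 68000 + 0.45 × 144000 + 0.05 × 135000 = 18600 + 13600 + 64800 + 6750 = 103750
Overall = 0.25 × 91600 + 0.75 × 103750 = 22900 + 77812.5 = 100712.5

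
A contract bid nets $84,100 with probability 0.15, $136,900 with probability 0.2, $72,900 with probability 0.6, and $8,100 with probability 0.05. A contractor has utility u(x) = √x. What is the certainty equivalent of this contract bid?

$80,656

E[u] = 0.15·√84100 + 0.2·√136900 + 0.6·√72900 + 0.05·√8100 = 0.15·290 + 0.2·370 + 0.6·270 + 0.05·90 = 284
CE = (284)² = 80656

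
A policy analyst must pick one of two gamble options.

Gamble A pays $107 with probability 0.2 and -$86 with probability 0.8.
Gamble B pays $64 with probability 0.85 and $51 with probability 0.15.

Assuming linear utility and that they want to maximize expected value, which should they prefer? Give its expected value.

Gamble A = 0.2 × 107 + 0.8 × (-86) = 21.4 − 68.8 = -47.4
Gamble B = 0.85 × 64 + 0.15 × 51 = 54.4 + 7.65 = 62.05

Gamble B ($62.05)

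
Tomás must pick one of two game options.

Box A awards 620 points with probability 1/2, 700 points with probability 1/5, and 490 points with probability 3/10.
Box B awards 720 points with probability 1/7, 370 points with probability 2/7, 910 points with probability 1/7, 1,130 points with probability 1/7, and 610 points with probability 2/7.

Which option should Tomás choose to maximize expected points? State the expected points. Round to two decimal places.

Box A = 1/2 × 620 + 1/5 × 700 + 3/10 × 490 = 310 + 140 + 147 = 597
Box B = 1/7 × 720 + 2/7 × 370 + 1/7 × 910 + 1/7 × 1130 + 2/7 × 610 = 102.8571 + 105.7143 + 130 + 161.4286 + 174.2857 = 674.2857

Box B (674.29 points)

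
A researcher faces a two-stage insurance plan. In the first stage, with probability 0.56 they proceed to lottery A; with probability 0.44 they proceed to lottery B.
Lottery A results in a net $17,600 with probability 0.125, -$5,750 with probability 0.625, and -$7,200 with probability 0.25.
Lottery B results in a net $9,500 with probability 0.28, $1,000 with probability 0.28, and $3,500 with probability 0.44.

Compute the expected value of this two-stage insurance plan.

EV(A) = 0.125 × 17600 + 0.625 × (-5750) + 0.25 × (-7200) = 2200 − 3593.75 − 1800 = -3193.75
EV(B) = 0.28 × 9500 + 0.28 × 1000 + 0.44 × 3500 = 2660 + 280 + 1540 = 4480
Overall = 0.56 × (-3193.75) + 0.44 × 4480 = -1788.5 + 1971.2 = 182.7

$182.70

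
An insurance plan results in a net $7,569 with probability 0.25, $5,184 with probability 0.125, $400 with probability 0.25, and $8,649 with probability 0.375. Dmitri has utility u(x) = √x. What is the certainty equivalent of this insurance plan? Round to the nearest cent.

$4,987.89

E[u] = 0.25·√7569 + 0.125·√5184 + 0.25·√400 + 0.375·√8649 = 0.25·87 + 0.125·72 + 0.25·20 + 0.375·93 = 70.625
CE = (70.625)² = 4987.890625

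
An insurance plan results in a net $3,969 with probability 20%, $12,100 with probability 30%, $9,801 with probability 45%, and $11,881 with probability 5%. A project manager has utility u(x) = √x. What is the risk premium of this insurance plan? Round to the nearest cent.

E[u] = 0.2·√3969 + 0.3·√12100 + 0.45·√9801 + 0.05·√11881 = 0.2·63 + 0.3·110 + 0.45·99 + 0.05·109 = 95.6
CE = (95.6)² = 9139.36
Risk premium = EV − CE = 9428.3 − 9139.36 = 288.94

$288.94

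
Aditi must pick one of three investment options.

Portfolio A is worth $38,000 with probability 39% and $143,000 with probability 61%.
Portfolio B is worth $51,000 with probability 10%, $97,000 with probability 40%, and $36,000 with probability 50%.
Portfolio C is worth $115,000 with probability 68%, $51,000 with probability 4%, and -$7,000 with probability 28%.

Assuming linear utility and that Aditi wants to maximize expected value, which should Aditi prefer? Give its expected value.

Portfolio A = 0.39 × 38000 + 0.61 × 143000 = 14820 + 87230 = 102050
Portfolio B = 0.1 × 51000 + 0.4 × 97000 + 0.5 × 36000 = 5100 + 38800 + 18000 = 61900
Portfolio C = 0.68 × 115000 + 0.04 × 51000 + 0.28 × (-7000) = 78200 + 2040 − 1960 = 78280

Portfolio A ($102,050)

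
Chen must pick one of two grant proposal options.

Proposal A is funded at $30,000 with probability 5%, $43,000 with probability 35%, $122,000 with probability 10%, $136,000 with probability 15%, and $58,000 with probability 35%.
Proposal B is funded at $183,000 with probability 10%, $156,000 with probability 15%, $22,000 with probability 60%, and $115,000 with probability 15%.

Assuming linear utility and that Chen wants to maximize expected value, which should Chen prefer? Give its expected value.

Proposal A = 0.05 × 30000 + 0.35 × 43000 + 0.1 × 122000 + 0.15 × 136000 + 0.35 × 58000 = 1500 + 15050 + 12200 + 20400 + 20300 = 69450
Proposal B = 0.1 × 183000 + 0.15 × 156000 + 0.6 × 22000 + 0.15 × 115000 = 18300 + 23400 + 13200 + 17250 = 72150

Proposal B ($72,150)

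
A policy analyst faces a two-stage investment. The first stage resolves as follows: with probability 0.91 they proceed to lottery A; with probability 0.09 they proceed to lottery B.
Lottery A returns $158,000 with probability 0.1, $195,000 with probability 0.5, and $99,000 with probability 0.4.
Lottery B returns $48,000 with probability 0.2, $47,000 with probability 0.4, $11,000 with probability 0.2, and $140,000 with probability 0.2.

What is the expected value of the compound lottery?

$144,413

EV(A) = 0.1 × 158000 + 0.5 × 195000 + 0.4 × 99000 = 15800 + 97500 + 39600 = 152900
EV(B) = 0.2 × 48000 + 0.4 × 47000 + 0.2 × 11000 + 0.2 × 140000 = 9600 + 18800 + 2200 + 28000 = 58600
Overall = 0.91 × 152900 + 0.09 × 58600 = 139139 + 5274 = 144413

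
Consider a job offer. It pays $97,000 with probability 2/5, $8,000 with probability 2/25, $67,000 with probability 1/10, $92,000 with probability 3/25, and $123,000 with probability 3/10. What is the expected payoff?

$94,080

EV = 2/5 × 97000 + 2/25 × 8000 + 1/10 × 67000 + 3/25 × 92000 + 3/10 × 123000 = 38800 + 640 + 6700 + 11040 + 36900 = 94080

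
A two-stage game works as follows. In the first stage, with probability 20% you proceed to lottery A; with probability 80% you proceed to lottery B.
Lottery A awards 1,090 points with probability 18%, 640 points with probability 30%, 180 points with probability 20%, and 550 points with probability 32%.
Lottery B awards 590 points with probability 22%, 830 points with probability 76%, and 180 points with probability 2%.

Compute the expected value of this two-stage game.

731.4 points

EV(A) = 0.18 × 1090 + 0.3 × 640 + 0.2 × 180 + 0.32 × 550 = 196.2 + 192 + 36 + 176 = 600.2
EV(B) = 0.22 × 590 + 0.76 × 830 + 0.02 × 180 = 129.8 + 630.8 + 3.6 = 764.2
Overall = 0.2 × 600.2 + 0.8 × 764.2 = 120.04 + 611.36 = 731.4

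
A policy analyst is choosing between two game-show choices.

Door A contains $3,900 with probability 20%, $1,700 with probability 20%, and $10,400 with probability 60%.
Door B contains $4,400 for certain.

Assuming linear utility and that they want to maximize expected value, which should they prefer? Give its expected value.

Door A ($7,360)

Door A = 0.2 × 3900 + 0.2 × 1700 + 0.6 × 10400 = 780 + 340 + 6240 = 7360
Door B: 4400 (certain)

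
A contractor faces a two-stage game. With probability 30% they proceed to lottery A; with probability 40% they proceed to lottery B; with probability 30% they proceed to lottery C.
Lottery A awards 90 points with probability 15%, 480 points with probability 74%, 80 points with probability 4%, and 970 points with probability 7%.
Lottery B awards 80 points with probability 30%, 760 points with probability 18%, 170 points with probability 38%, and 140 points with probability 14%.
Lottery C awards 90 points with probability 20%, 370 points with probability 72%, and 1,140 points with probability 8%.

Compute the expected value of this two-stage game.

342.62 points

EV(A) = 0.15 × 90 + 0.74 × 480 + 0.04 × 80 + 0.07 × 970 = 13.5 + 355.2 + 3.2 + 67.9 = 439.8
EV(B) = 0.3 × 80 + 0.18 × 760 + 0.38 × 170 + 0.14 × 140 = 24 + 136.8 + 64.6 + 19.6 = 245
EV(C) = 0.2 × 90 + 0.72 × 370 + 0.08 × 1140 = 18 + 266.4 + 91.2 = 375.6
Overall = 0.3 × 439.8 + 0.4 × 245 + 0.3 × 375.6 = 131.94 + 98 + 112.68 = 342.62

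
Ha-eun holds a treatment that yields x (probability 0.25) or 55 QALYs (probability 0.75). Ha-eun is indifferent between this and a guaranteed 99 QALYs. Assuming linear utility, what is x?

0.25·x + 0.75·55 = 99
0.25·x = 99 − 41.25 = 57.75
x = 57.75 / 0.25 = 231

x = 231 QALYs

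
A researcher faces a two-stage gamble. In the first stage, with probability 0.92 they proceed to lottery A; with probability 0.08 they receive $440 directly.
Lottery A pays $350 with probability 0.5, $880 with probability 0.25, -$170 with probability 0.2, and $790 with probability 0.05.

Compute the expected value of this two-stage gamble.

$403.66

EV(A) = 0.5 × 350 + 0.25 × 880 + 0.2 × (-170) + 0.05 × 790 = 175 + 220 − 34 + 39.5 = 400.5
Branch B: 440 (certain)
Overall = 0.92 × 400.5 + 0.08 × 440 = 368.46 + 35.2 = 403.66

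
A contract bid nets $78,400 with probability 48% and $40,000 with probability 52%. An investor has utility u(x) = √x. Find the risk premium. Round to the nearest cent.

E[u] = 0.48·√78400 + 0.52·√40000 = 0.48·280 + 0.52·200 = 238.4
CE = (238.4)² = 56834.56
Risk premium = EV − CE = 58432 − 56834.56 = 1597.44

$1,597.44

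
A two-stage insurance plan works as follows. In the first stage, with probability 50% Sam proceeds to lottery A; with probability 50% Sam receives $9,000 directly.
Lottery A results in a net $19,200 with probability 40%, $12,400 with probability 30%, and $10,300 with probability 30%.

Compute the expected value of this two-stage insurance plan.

$11,745

EV(A) = 0.4 × 19200 + 0.3 × 12400 + 0.3 × 10300 = 7680 + 3720 + 3090 = 14490
Branch B: 9000 (certain)
Overall = 0.5 × 14490 + 0.5 × 9000 = 7245 + 4500 = 11745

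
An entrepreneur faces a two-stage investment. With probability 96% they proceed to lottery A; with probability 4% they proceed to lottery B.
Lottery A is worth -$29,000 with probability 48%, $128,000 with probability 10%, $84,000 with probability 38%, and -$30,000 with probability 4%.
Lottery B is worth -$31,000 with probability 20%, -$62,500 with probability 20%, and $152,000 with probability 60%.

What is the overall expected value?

EV(A) = 0.48 × (-29000) + 0.1 × 128000 + 0.38 × 84000 + 0.04 × (-30000) = -13920 + 12800 + 31920 − 1200 = 29600
EV(B) = 0.2 × (-31000) + 0.2 × (-62500) + 0.6 × 152000 = -6200 − 12500 + 91200 = 72500
Overall = 0.96 × 29600 + 0.04 × 72500 = 28416 + 2900 = 31316

$31,316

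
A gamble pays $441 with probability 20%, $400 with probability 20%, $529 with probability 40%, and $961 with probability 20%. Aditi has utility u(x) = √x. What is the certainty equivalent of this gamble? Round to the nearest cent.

$556.96

E[u] = 0.2·√441 + 0.2·√400 + 0.4·√529 + 0.2·√961 = 0.2·21 + 0.2·20 + 0.4·23 + 0.2·31 = 23.6
CE = (23.6)² = 556.96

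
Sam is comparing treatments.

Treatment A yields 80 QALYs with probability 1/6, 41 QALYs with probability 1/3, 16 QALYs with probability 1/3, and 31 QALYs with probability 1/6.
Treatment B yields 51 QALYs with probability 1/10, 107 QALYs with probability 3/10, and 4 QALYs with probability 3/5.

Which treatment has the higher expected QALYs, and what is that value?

Treatment A = 1/6 × 80 + 1/3 × 41 + 1/3 × 16 + 1/6 × 31 = 13.3333 + 13.6667 + 5.3333 + 5.1667 = 37.5
Treatment B = 1/10 × 51 + 3/10 × 107 + 3/5 × 4 = 5.1 + 32.1 + 2.4 = 39.6

Treatment B (39.6 QALYs)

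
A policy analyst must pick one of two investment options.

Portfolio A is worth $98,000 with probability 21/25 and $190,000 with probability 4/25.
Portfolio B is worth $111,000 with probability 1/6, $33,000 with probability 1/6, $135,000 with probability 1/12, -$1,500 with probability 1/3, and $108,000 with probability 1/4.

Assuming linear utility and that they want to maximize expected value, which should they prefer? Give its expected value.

Portfolio A ($112,720)

Portfolio A = 21/25 × 98000 + 4/25 × 190000 = 82320 + 30400 = 112720
Portfolio B = 1/6 × 111000 + 1/6 × 33000 + 1/12 × 135000 + 1/3 × (-1500) + 1/4 × 108000 = 18500 + 5500 + 11250 − 500 + 27000 = 61750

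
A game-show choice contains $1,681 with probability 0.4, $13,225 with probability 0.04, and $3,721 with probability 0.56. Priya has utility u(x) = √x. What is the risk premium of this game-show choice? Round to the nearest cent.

$242.53

E[u] = 0.4·√1681 + 0.04·√13225 + 0.56·√3721 = 0.4·41 + 0.04·115 + 0.56·61 = 55.16
CE = (55.16)² = 3042.6256
Risk premium = EV − CE = 3285.16 − 3042.6256 = 242.5344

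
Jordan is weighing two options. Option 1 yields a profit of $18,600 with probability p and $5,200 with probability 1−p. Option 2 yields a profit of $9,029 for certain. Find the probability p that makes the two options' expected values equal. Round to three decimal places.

p = 0.286

p·18600 + (1−p)·5200 = 9029
13400p + 5200 = 9029
p = (9029 − 5200) / 13400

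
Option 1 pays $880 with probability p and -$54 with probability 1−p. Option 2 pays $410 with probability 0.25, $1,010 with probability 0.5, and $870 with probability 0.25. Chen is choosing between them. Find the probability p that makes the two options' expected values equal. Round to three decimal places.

EV(Option 2) = 0.25 × 410 + 0.5 × 1010 + 0.25 × 870 = 102.5 + 505 + 217.5 = 825
p·880 + (1−p)·(-54) = 825
934p − 54 = 825
p = (825 + 54) / 934

p = 0.941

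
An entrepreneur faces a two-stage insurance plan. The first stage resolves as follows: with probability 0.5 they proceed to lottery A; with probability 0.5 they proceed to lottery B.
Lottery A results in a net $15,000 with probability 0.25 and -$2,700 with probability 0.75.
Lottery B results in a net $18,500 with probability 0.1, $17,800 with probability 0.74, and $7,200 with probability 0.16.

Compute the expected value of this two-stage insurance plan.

$8,949.50

EV(A) = 0.25 × 15000 + 0.75 × (-2700) = 3750 − 2025 = 1725
EV(B) = 0.1 × 18500 + 0.74 × 17800 + 0.16 × 7200 = 1850 + 13172 + 1152 = 16174
Overall = 0.5 × 1725 + 0.5 × 16174 = 862.5 + 8087 = 8949.5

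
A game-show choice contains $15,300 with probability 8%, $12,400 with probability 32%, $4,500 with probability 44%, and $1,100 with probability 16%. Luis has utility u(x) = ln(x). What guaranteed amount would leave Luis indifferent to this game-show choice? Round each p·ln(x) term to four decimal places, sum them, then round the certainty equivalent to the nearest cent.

$5,478.57

E[u] = 0.08·ln(15300) + 0.32·ln(12400) + 0.44·ln(4500) + 0.16·ln(1100) = 0.7708 + 3.0161 + 3.7012 + 1.1205 = 8.6086
CE = e^8.6086 ≈ 5478.57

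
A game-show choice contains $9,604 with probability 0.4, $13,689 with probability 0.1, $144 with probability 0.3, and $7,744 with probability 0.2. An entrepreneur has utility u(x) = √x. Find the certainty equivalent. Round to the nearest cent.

E[u] = 0.4·√9604 + 0.1·√13689 + 0.3·√144 + 0.2·√7744 = 0.4·98 + 0.1·117 + 0.3·12 + 0.2·88 = 72.1
CE = (72.1)² = 5198.41

$5,198.41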